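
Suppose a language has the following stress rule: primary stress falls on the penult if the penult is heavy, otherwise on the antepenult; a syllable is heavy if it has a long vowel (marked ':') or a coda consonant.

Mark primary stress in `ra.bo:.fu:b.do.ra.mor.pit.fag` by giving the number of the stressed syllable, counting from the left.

Weights: 6 mor H, 7 pit H, 8 fag H.
The penult (syllable 7, pit) is heavy, so it takes stress.
Primary stress: syllable 7 → ra.bo:.fu:b.do.ra.mor.ˈpit.fag.

7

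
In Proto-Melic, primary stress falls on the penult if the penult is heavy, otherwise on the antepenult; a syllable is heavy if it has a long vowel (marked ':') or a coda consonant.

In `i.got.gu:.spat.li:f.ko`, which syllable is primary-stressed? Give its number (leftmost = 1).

Weights: 4 spat H, 5 li:f H, 6 ko L.
The penult (syllable 5, li:f) is heavy, so it takes stress.
Primary stress: syllable 5 → i.got.gu:.spat.ˈli:f.ko.

5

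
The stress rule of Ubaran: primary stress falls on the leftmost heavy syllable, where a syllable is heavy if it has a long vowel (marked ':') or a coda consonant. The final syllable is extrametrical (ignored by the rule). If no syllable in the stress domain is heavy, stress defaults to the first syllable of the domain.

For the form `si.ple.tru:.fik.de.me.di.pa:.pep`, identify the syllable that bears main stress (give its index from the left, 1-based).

The final syllable (9, pep) is extrametrical; the stress domain is syllables 1–8.
Weights: 1 si L, 2 ple L, 3 tru: H, 4 fik H, 5 de L, 6 me L, 7 di L, 8 pa: H.
Heavy syllables in the domain: 3, 4, 8. The leftmost is syllable 3 (tru:).
Primary stress: syllable 3 → si.ple.ˈtru:.fik.de.me.di.pa:.pep.

3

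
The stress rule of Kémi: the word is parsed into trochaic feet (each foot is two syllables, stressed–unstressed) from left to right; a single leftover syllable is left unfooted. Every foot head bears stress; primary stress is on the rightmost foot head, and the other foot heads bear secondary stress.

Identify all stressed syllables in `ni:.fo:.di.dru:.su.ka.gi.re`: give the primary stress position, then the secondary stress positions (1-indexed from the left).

primary 7, secondary 1, 3, 5

Parse left to right into trochaic (ˈσσ) feet: (ˈni:.fo:) (ˈdi.dru:) (ˈsu.ka) (ˈgi.re).
Foot heads (stressed positions): 1, 3, 5, 7.
End Rule Rightmost: primary stress on the rightmost head = syllable 7.
Secondary stress on 1, 3, 5: ˌni:.fo:.ˌdi.dru:.ˌsu.ka.ˈgi.re.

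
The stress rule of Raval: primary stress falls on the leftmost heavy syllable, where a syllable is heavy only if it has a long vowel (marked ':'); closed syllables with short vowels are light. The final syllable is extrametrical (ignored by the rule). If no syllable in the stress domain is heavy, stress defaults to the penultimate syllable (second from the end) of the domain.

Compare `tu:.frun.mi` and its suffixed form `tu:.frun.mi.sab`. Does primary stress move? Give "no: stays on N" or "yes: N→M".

Base `tu:.frun.mi` (3 syllables):
  The final syllable (3, mi) is extrametrical; the stress domain is syllables 1–2.
  Weights: 1 tu: H, 2 frun L.
  Heavy syllables in the domain: 1. The leftmost is syllable 1 (tu:).
  → primary stress on syllable 1.
Suffixed `tu:.frun.mi.sab` (4 syllables):
  The final syllable (4, sab) is extrametrical; the stress domain is syllables 1–3.
  Weights: 1 tu: H, 2 frun L, 3 mi L.
  Heavy syllables in the domain: 1. The leftmost is syllable 1 (tu:).
  → primary stress on syllable 1.

no: stays on 1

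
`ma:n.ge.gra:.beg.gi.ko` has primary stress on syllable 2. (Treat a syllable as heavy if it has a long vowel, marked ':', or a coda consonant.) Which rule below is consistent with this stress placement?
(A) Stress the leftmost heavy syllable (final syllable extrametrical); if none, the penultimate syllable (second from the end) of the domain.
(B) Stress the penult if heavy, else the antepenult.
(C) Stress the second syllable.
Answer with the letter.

C

Rule A → syllable 1 (observed: 2).
Rule B → syllable 4 (observed: 2).
Rule C → syllable 2 ✓.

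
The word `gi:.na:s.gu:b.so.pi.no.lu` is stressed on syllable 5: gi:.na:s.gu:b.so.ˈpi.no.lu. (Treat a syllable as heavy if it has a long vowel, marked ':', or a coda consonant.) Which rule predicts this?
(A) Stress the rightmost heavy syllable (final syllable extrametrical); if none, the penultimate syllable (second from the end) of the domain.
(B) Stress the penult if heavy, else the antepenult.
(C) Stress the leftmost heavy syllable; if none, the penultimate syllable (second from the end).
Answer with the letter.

Rule A → syllable 3 (observed: 5).
Rule B → syllable 5 ✓.
Rule C → syllable 1 (observed: 5).

B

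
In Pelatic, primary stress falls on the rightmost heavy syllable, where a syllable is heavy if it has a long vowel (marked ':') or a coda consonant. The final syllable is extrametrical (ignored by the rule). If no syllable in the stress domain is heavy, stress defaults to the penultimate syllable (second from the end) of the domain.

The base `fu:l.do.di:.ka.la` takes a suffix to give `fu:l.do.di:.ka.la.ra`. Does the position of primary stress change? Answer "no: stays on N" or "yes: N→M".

Base `fu:l.do.di:.ka.la` (5 syllables):
  The final syllable (5, la) is extrametrical; the stress domain is syllables 1–4.
  Weights: 1 fu:l H, 2 do L, 3 di: H, 4 ka L.
  Heavy syllables in the domain: 1, 3. The rightmost is syllable 3 (di:).
  → primary stress on syllable 3.
Suffixed `fu:l.do.di:.ka.la.ra` (6 syllables):
  The final syllable (6, ra) is extrametrical; the stress domain is syllables 1–5.
  Weights: 1 fu:l H, 2 do L, 3 di: H, 4 ka L, 5 la L.
  Heavy syllables in the domain: 1, 3. The rightmost is syllable 3 (di:).
  → primary stress on syllable 3.

no: stays on 3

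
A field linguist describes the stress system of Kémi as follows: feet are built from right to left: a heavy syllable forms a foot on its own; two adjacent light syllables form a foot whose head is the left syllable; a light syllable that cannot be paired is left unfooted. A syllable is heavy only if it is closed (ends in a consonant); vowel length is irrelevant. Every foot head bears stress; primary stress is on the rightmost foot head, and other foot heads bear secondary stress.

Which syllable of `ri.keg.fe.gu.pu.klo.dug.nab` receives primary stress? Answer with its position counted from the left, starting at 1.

8

Weights: 1 ri L, 2 keg H, 3 fe L, 4 gu L, 5 pu L, 6 klo L, 7 dug H, 8 nab H.
Parse right to left (heavy = foot alone; LL = one foot; stranded L unfooted): ri (ˈkeg) (ˈfe.gu) (ˈpu.klo) (ˈdug) (ˈnab).
Foot heads: 2, 3, 5, 7, 8.
Primary stress on the rightmost head = syllable 8.
Primary stress: syllable 8 → ri.keg.fe.gu.pu.klo.dug.ˈnab.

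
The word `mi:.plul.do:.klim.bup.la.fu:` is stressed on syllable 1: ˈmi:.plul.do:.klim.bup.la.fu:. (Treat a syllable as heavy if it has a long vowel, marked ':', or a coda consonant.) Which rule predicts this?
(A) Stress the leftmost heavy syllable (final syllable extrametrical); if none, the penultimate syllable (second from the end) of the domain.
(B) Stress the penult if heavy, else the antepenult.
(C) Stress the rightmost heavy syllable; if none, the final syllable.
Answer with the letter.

A

Rule A → syllable 1 ✓.
Rule B → syllable 5 (observed: 1).
Rule C → syllable 7 (observed: 1).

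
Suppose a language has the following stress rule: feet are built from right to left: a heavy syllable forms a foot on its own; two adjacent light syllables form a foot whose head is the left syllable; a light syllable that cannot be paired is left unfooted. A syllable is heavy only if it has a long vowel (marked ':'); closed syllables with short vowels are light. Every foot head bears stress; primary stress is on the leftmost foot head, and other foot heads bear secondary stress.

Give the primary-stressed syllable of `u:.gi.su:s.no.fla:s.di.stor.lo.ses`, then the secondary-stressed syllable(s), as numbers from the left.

Weights: 1 u: H, 2 gi L, 3 su:s H, 4 no L, 5 fla:s H, 6 di L, 7 stor L, 8 lo L, 9 ses L.
Parse right to left (heavy = foot alone; LL = one foot; stranded L unfooted): (ˈu:) gi (ˈsu:s) no (ˈfla:s) (ˈdi.stor) (ˈlo.ses).
Foot heads: 1, 3, 5, 6, 8.
Primary stress on the leftmost head = syllable 1.
Secondary stress on 3, 5, 6, 8: ˈu:.gi.ˌsu:s.no.ˌfla:s.ˌdi.stor.ˌlo.ses.

primary 1, secondary 3, 5, 6, 8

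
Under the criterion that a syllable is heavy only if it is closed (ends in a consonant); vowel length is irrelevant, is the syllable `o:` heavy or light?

light

`o:`: long vowel, open (no coda). Open (no coda) → light.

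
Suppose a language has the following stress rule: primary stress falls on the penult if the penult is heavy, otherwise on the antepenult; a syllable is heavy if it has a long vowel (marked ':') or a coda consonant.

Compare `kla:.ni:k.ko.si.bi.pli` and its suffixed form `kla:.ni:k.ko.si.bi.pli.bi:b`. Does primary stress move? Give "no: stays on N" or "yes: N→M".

yes: 4→5

Base `kla:.ni:k.ko.si.bi.pli` (6 syllables):
  Weights: 4 si L, 5 bi L, 6 pli L.
  The penult (syllable 5, bi) is light, so stress falls on the antepenult (syllable 4, si).
  → primary stress on syllable 4.
Suffixed `kla:.ni:k.ko.si.bi.pli.bi:b` (7 syllables):
  Weights: 5 bi L, 6 pli L, 7 bi:b H.
  The penult (syllable 6, pli) is light, so stress falls on the antepenult (syllable 5, bi).
  → primary stress on syllable 5.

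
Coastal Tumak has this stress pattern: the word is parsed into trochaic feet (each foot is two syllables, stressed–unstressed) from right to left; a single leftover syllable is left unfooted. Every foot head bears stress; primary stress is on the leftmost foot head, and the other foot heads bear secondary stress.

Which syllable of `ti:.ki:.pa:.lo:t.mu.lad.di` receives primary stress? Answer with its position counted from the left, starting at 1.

2

Parse right to left into trochaic (ˈσσ) feet: ti: (ˈki:.pa:) (ˈlo:t.mu) (ˈlad.di). Syllable 1 is left unfooted.
Foot heads (stressed positions): 2, 4, 6.
End Rule Leftmost: primary stress on the leftmost head = syllable 2.
Primary stress: syllable 2 → ti:.ˈki:.pa:.lo:t.mu.lad.di.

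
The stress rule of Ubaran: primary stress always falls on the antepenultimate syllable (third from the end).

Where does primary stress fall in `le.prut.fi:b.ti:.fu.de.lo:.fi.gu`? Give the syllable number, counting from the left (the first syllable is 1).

The word has 9 syllables; the antepenultimate syllable (third from the end) is syllable 7 (lo:).
Primary stress: syllable 7 → le.prut.fi:b.ti:.fu.de.ˈlo:.fi.gu.

7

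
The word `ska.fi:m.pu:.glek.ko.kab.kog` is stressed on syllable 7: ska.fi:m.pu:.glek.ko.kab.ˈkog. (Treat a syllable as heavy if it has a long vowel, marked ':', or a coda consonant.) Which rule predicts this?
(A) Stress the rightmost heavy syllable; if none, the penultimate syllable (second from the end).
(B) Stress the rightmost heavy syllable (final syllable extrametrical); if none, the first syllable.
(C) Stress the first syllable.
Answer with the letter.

A

Rule A → syllable 7 ✓.
Rule B → syllable 6 (observed: 7).
Rule C → syllable 1 (observed: 7).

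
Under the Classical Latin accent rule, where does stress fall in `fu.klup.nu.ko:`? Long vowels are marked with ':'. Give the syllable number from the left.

2

Classical Latin: stress the penult if heavy (long vowel or closed), else the antepenult.
Weights: 2 klup H, 3 nu L, 4 ko: H.
The penult (syllable 3, nu) is light, so stress falls on the antepenult (syllable 2, klup).
Stress on syllable 2: fu.ˈklup.nu.ko:.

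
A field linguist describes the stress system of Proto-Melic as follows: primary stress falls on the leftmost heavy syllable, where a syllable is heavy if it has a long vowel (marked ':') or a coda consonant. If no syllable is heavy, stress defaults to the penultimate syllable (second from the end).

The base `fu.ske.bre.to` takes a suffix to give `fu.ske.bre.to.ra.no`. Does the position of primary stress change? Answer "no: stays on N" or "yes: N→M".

yes: 3→5

Base `fu.ske.bre.to` (4 syllables):
  Weights: 1 fu L, 2 ske L, 3 bre L, 4 to L.
  No heavy syllable in the domain; default to the penultimate syllable (second from the end) = syllable 3.
  → primary stress on syllable 3.
Suffixed `fu.ske.bre.to.ra.no` (6 syllables):
  Weights: 1 fu L, 2 ske L, 3 bre L, 4 to L, 5 ra L, 6 no L.
  No heavy syllable in the domain; default to the penultimate syllable (second from the end) = syllable 5.
  → primary stress on syllable 5.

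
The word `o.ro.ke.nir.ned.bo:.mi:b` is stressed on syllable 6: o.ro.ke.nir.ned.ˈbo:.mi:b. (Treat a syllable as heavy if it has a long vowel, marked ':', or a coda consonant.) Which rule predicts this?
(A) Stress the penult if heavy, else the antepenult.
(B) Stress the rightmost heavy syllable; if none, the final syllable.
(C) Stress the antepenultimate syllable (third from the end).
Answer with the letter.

Rule A → syllable 6 ✓.
Rule B → syllable 7 (observed: 6).
Rule C → syllable 5 (observed: 6).

A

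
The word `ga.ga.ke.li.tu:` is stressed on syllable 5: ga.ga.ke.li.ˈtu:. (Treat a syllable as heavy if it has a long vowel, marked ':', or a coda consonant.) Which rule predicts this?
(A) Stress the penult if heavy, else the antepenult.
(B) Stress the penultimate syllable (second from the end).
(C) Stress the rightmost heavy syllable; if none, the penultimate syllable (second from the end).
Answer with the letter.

Rule A → syllable 3 (observed: 5).
Rule B → syllable 4 (observed: 5).
Rule C → syllable 5 ✓.

C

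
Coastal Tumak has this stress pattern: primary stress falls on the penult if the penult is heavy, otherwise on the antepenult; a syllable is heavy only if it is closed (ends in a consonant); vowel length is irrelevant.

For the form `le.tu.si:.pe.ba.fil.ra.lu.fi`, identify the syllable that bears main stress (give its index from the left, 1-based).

Weights: 7 ra L, 8 lu L, 9 fi L.
The penult (syllable 8, lu) is light, so stress falls on the antepenult (syllable 7, ra).
Primary stress: syllable 7 → le.tu.si:.pe.ba.fil.ˈra.lu.fi.

7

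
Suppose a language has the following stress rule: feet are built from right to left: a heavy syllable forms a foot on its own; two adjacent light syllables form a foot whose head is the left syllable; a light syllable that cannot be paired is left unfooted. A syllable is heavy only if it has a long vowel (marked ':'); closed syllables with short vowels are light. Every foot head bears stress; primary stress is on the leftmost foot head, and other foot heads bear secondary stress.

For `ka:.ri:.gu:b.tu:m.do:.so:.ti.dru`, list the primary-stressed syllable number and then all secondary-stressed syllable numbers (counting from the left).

Weights: 1 ka: H, 2 ri: H, 3 gu:b H, 4 tu:m H, 5 do: H, 6 so: H, 7 ti L, 8 dru L.
Parse right to left (heavy = foot alone; LL = one foot; stranded L unfooted): (ˈka:) (ˈri:) (ˈgu:b) (ˈtu:m) (ˈdo:) (ˈso:) (ˈti.dru).
Foot heads: 1, 2, 3, 4, 5, 6, 7.
Primary stress on the leftmost head = syllable 1.
Secondary stress on 2, 3, 4, 5, 6, 7: ˈka:.ˌri:.ˌgu:b.ˌtu:m.ˌdo:.ˌso:.ˌti.dru.

primary 1, secondary 2, 3, 4, 5, 6, 7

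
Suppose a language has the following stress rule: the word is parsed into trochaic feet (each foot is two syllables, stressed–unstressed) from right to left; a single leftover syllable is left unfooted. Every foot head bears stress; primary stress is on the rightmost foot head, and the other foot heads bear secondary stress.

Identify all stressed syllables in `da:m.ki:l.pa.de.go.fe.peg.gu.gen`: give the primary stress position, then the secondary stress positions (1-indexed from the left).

Parse right to left into trochaic (ˈσσ) feet: da:m (ˈki:l.pa) (ˈde.go) (ˈfe.peg) (ˈgu.gen). Syllable 1 is left unfooted.
Foot heads (stressed positions): 2, 4, 6, 8.
End Rule Rightmost: primary stress on the rightmost head = syllable 8.
Secondary stress on 2, 4, 6: da:m.ˌki:l.pa.ˌde.go.ˌfe.peg.ˈgu.gen.

primary 8, secondary 2, 4, 6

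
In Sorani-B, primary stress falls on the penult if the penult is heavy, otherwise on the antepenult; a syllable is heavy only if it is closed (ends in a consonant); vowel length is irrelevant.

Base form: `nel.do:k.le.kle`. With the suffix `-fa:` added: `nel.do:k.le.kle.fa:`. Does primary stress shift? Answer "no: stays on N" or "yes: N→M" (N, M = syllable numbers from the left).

Base `nel.do:k.le.kle` (4 syllables):
  Weights: 2 do:k H, 3 le L, 4 kle L.
  The penult (syllable 3, le) is light, so stress falls on the antepenult (syllable 2, do:k).
  → primary stress on syllable 2.
Suffixed `nel.do:k.le.kle.fa:` (5 syllables):
  Weights: 3 le L, 4 kle L, 5 fa: L.
  The penult (syllable 4, kle) is light, so stress falls on the antepenult (syllable 3, le).
  → primary stress on syllable 3.

yes: 2→3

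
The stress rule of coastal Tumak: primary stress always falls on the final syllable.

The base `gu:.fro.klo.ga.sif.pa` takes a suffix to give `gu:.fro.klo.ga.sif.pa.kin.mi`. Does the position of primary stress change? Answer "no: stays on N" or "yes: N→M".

Base `gu:.fro.klo.ga.sif.pa` (6 syllables):
  The word has 6 syllables; the final syllable is syllable 6 (pa).
  → primary stress on syllable 6.
Suffixed `gu:.fro.klo.ga.sif.pa.kin.mi` (8 syllables):
  The word has 8 syllables; the final syllable is syllable 8 (mi).
  → primary stress on syllable 8.

yes: 6→8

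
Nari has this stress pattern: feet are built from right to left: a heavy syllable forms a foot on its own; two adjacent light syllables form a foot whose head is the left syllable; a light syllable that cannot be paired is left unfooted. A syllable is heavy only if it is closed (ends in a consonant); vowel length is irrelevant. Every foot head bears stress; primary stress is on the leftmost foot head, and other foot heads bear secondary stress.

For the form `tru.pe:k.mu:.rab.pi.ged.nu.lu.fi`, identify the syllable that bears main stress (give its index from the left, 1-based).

Weights: 1 tru L, 2 pe:k H, 3 mu: L, 4 rab H, 5 pi L, 6 ged H, 7 nu L, 8 lu L, 9 fi L.
Parse right to left (heavy = foot alone; LL = one foot; stranded L unfooted): tru (ˈpe:k) mu: (ˈrab) pi (ˈged) nu (ˈlu.fi).
Foot heads: 2, 4, 6, 8.
Primary stress on the leftmost head = syllable 2.
Primary stress: syllable 2 → tru.ˈpe:k.mu:.rab.pi.ged.nu.lu.fi.

2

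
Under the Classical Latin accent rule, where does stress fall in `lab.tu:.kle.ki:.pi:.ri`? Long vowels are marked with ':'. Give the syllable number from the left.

5

Classical Latin: stress the penult if heavy (long vowel or closed), else the antepenult.
Weights: 4 ki: H, 5 pi: H, 6 ri L.
The penult (syllable 5, pi:) is heavy, so it takes stress.
Stress on syllable 5: lab.tu:.kle.ki:.ˈpi:.ri.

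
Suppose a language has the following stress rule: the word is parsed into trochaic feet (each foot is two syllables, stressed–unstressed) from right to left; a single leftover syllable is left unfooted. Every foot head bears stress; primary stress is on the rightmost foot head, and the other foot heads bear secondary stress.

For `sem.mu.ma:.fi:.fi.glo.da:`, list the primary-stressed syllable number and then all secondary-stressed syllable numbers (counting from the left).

Parse right to left into trochaic (ˈσσ) feet: sem (ˈmu.ma:) (ˈfi:.fi) (ˈglo.da:). Syllable 1 is left unfooted.
Foot heads (stressed positions): 2, 4, 6.
End Rule Rightmost: primary stress on the rightmost head = syllable 6.
Secondary stress on 2, 4: sem.ˌmu.ma:.ˌfi:.fi.ˈglo.da:.

primary 6, secondary 2, 4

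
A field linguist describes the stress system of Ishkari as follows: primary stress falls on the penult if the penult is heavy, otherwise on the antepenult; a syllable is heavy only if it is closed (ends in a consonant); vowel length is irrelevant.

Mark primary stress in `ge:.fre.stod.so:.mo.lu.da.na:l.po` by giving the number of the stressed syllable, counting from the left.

Weights: 7 da L, 8 na:l H, 9 po L.
The penult (syllable 8, na:l) is heavy, so it takes stress.
Primary stress: syllable 8 → ge:.fre.stod.so:.mo.lu.da.ˈna:l.po.

8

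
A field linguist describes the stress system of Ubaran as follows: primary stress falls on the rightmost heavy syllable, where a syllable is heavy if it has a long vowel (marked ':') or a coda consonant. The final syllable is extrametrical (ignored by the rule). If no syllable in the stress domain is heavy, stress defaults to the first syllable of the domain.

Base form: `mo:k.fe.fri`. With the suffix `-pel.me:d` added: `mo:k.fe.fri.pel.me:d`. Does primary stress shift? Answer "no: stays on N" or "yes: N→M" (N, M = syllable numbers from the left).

Base `mo:k.fe.fri` (3 syllables):
  The final syllable (3, fri) is extrametrical; the stress domain is syllables 1–2.
  Weights: 1 mo:k H, 2 fe L.
  Heavy syllables in the domain: 1. The rightmost is syllable 1 (mo:k).
  → primary stress on syllable 1.
Suffixed `mo:k.fe.fri.pel.me:d` (5 syllables):
  The final syllable (5, me:d) is extrametrical; the stress domain is syllables 1–4.
  Weights: 1 mo:k H, 2 fe L, 3 fri L, 4 pel H.
  Heavy syllables in the domain: 1, 4. The rightmost is syllable 4 (pel).
  → primary stress on syllable 4.

yes: 1→4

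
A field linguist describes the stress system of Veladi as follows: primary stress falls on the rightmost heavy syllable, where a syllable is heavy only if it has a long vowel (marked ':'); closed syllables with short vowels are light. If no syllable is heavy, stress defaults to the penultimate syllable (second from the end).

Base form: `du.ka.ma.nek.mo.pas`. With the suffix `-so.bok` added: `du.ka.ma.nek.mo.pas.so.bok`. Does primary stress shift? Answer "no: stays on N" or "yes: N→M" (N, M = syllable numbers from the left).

yes: 5→7

Base `du.ka.ma.nek.mo.pas` (6 syllables):
  Weights: 1 du L, 2 ka L, 3 ma L, 4 nek L, 5 mo L, 6 pas L.
  No heavy syllable in the domain; default to the penultimate syllable (second from the end) = syllable 5.
  → primary stress on syllable 5.
Suffixed `du.ka.ma.nek.mo.pas.so.bok` (8 syllables):
  Weights: 1 du L, 2 ka L, 3 ma L, 4 nek L, 5 mo L, 6 pas L, 7 so L, 8 bok L.
  No heavy syllable in the domain; default to the penultimate syllable (second from the end) = syllable 7.
  → primary stress on syllable 7.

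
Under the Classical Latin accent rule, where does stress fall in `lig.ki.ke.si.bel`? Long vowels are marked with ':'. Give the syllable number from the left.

3

Classical Latin: stress the penult if heavy (long vowel or closed), else the antepenult.
Weights: 3 ke L, 4 si L, 5 bel H.
The penult (syllable 4, si) is light, so stress falls on the antepenult (syllable 3, ke).
Stress on syllable 3: lig.ki.ˈke.si.bel.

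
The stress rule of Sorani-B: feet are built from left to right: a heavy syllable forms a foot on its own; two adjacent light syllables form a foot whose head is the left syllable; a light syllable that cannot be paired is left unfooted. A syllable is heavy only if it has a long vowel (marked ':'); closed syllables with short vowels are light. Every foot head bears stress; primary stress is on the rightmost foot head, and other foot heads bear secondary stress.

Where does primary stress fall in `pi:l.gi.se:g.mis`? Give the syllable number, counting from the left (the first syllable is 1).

3

Weights: 1 pi:l H, 2 gi L, 3 se:g H, 4 mis L.
Parse left to right (heavy = foot alone; LL = one foot; stranded L unfooted): (ˈpi:l) gi (ˈse:g) mis.
Foot heads: 1, 3.
Primary stress on the rightmost head = syllable 3.
Primary stress: syllable 3 → pi:l.gi.ˈse:g.mis.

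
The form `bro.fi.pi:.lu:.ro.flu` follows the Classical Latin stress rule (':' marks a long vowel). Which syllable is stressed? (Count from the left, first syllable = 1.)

4

Classical Latin: stress the penult if heavy (long vowel or closed), else the antepenult.
Weights: 4 lu: H, 5 ro L, 6 flu L.
The penult (syllable 5, ro) is light, so stress falls on the antepenult (syllable 4, lu:).
Stress on syllable 4: bro.fi.pi:.ˈlu:.ro.flu.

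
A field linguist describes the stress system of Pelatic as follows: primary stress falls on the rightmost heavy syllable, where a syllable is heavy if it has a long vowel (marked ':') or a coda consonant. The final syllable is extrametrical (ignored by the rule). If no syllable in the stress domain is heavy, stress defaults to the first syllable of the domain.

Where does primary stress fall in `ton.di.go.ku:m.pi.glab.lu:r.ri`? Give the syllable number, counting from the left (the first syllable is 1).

The final syllable (8, ri) is extrametrical; the stress domain is syllables 1–7.
Weights: 1 ton H, 2 di L, 3 go L, 4 ku:m H, 5 pi L, 6 glab H, 7 lu:r H.
Heavy syllables in the domain: 1, 4, 6, 7. The rightmost is syllable 7 (lu:r).
Primary stress: syllable 7 → ton.di.go.ku:m.pi.glab.ˈlu:r.ri.

7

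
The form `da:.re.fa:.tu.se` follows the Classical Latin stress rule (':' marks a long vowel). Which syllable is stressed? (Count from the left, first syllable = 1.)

Classical Latin: stress the penult if heavy (long vowel or closed), else the antepenult.
Weights: 3 fa: H, 4 tu L, 5 se L.
The penult (syllable 4, tu) is light, so stress falls on the antepenult (syllable 3, fa:).
Stress on syllable 3: da:.re.ˈfa:.tu.se.

3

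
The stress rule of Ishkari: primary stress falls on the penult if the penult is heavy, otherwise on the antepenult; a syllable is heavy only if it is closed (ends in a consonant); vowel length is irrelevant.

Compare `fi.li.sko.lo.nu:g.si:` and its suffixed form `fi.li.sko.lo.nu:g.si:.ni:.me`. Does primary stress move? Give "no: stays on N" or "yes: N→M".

yes: 5→6

Base `fi.li.sko.lo.nu:g.si:` (6 syllables):
  Weights: 4 lo L, 5 nu:g H, 6 si: L.
  The penult (syllable 5, nu:g) is heavy, so it takes stress.
  → primary stress on syllable 5.
Suffixed `fi.li.sko.lo.nu:g.si:.ni:.me` (8 syllables):
  Weights: 6 si: L, 7 ni: L, 8 me L.
  The penult (syllable 7, ni:) is light, so stress falls on the antepenult (syllable 6, si:).
  → primary stress on syllable 6.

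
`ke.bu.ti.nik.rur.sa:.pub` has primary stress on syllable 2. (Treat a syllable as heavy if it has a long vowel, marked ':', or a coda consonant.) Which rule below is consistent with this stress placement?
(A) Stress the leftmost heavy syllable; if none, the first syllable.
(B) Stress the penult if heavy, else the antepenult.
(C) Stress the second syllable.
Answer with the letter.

Rule A → syllable 4 (observed: 2).
Rule B → syllable 6 (observed: 2).
Rule C → syllable 2 ✓.

C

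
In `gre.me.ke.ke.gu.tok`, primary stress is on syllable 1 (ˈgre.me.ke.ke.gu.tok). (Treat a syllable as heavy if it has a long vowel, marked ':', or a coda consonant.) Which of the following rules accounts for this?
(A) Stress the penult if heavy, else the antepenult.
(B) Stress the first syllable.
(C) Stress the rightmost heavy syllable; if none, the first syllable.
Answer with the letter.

B

Rule A → syllable 4 (observed: 1).
Rule B → syllable 1 ✓.
Rule C → syllable 6 (observed: 1).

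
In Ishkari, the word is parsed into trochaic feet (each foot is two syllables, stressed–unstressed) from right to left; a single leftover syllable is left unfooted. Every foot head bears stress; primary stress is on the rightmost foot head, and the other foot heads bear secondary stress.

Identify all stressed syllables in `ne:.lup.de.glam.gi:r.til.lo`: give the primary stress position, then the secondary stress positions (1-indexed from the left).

Parse right to left into trochaic (ˈσσ) feet: ne: (ˈlup.de) (ˈglam.gi:r) (ˈtil.lo). Syllable 1 is left unfooted.
Foot heads (stressed positions): 2, 4, 6.
End Rule Rightmost: primary stress on the rightmost head = syllable 6.
Secondary stress on 2, 4: ne:.ˌlup.de.ˌglam.gi:r.ˈtil.lo.

primary 6, secondary 2, 4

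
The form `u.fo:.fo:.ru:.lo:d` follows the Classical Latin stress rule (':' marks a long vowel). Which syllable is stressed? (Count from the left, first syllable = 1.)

4

Classical Latin: stress the penult if heavy (long vowel or closed), else the antepenult.
Weights: 3 fo: H, 4 ru: H, 5 lo:d H.
The penult (syllable 4, ru:) is heavy, so it takes stress.
Stress on syllable 4: u.fo:.fo:.ˈru:.lo:d.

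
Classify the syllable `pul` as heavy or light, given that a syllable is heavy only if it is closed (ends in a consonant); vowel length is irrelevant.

`pul`: short vowel, closed (coda /l/). Closed (coda /l/) → heavy.

heavy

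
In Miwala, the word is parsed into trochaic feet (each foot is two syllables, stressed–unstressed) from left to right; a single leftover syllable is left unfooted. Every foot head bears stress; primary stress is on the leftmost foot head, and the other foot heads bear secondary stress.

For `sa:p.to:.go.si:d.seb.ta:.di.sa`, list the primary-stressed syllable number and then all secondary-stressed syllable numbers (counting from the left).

primary 1, secondary 3, 5, 7

Parse left to right into trochaic (ˈσσ) feet: (ˈsa:p.to:) (ˈgo.si:d) (ˈseb.ta:) (ˈdi.sa).
Foot heads (stressed positions): 1, 3, 5, 7.
End Rule Leftmost: primary stress on the leftmost head = syllable 1.
Secondary stress on 3, 5, 7: ˈsa:p.to:.ˌgo.si:d.ˌseb.ta:.ˌdi.sa.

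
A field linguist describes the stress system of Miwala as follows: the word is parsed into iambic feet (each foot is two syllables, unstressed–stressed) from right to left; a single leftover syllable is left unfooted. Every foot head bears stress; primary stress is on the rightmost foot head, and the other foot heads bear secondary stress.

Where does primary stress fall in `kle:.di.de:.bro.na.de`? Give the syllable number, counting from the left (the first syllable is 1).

Parse right to left into iambic (σˈσ) feet: (kle:.ˈdi) (de:.ˈbro) (na.ˈde).
Foot heads (stressed positions): 2, 4, 6.
End Rule Rightmost: primary stress on the rightmost head = syllable 6.
Primary stress: syllable 6 → kle:.di.de:.bro.na.ˈde.

6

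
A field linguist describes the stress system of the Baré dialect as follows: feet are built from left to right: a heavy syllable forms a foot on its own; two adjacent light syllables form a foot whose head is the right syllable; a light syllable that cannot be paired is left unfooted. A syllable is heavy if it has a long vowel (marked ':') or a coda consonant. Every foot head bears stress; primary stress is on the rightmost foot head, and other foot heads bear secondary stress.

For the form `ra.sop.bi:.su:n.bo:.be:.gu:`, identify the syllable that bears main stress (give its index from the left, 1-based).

7

Weights: 1 ra L, 2 sop H, 3 bi: H, 4 su:n H, 5 bo: H, 6 be: H, 7 gu: H.
Parse left to right (heavy = foot alone; LL = one foot; stranded L unfooted): ra (ˈsop) (ˈbi:) (ˈsu:n) (ˈbo:) (ˈbe:) (ˈgu:).
Foot heads: 2, 3, 4, 5, 6, 7.
Primary stress on the rightmost head = syllable 7.
Primary stress: syllable 7 → ra.sop.bi:.su:n.bo:.be:.ˈgu:.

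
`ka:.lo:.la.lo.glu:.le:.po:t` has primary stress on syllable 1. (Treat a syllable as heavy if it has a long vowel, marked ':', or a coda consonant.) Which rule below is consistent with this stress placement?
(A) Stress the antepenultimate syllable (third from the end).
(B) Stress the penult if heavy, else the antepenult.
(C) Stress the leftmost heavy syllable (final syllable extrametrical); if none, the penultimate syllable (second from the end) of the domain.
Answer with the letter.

Rule A → syllable 5 (observed: 1).
Rule B → syllable 6 (observed: 1).
Rule C → syllable 1 ✓.

C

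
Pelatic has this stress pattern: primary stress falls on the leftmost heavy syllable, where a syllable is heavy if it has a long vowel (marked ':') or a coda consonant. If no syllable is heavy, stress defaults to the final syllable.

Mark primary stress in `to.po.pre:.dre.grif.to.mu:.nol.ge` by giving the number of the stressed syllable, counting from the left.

3

Weights: 1 to L, 2 po L, 3 pre: H, 4 dre L, 5 grif H, 6 to L, 7 mu: H, 8 nol H, 9 ge L.
Heavy syllables in the domain: 3, 5, 7, 8. The leftmost is syllable 3 (pre:).
Primary stress: syllable 3 → to.po.ˈpre:.dre.grif.to.mu:.nol.ge.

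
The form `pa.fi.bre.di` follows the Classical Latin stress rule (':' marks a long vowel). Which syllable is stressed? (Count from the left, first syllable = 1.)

Classical Latin: stress the penult if heavy (long vowel or closed), else the antepenult.
Weights: 2 fi L, 3 bre L, 4 di L.
The penult (syllable 3, bre) is light, so stress falls on the antepenult (syllable 2, fi).
Stress on syllable 2: pa.ˈfi.bre.di.

2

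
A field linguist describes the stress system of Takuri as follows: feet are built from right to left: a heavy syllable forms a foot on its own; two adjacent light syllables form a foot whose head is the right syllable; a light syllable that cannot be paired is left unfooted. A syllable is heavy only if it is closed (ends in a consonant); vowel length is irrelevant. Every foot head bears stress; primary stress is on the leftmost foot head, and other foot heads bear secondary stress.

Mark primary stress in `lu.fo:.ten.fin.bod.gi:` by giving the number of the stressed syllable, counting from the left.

2

Weights: 1 lu L, 2 fo: L, 3 ten H, 4 fin H, 5 bod H, 6 gi: L.
Parse right to left (heavy = foot alone; LL = one foot; stranded L unfooted): (lu.ˈfo:) (ˈten) (ˈfin) (ˈbod) gi:.
Foot heads: 2, 3, 4, 5.
Primary stress on the leftmost head = syllable 2.
Primary stress: syllable 2 → lu.ˈfo:.ten.fin.bod.gi:.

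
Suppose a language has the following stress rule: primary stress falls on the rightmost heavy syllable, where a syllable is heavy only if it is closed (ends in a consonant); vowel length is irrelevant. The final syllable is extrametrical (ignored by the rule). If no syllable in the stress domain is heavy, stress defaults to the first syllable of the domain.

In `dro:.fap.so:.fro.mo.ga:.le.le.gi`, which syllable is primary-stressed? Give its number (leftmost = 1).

The final syllable (9, gi) is extrametrical; the stress domain is syllables 1–8.
Weights: 1 dro: L, 2 fap H, 3 so: L, 4 fro L, 5 mo L, 6 ga: L, 7 le L, 8 le L.
Heavy syllables in the domain: 2. The rightmost is syllable 2 (fap).
Primary stress: syllable 2 → dro:.ˈfap.so:.fro.mo.ga:.le.le.gi.

2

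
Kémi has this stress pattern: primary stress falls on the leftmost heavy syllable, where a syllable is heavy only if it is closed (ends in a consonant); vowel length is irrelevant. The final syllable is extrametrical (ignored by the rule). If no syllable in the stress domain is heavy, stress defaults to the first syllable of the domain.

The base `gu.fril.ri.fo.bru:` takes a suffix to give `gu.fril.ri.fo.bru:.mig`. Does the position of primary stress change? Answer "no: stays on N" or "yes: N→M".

no: stays on 2

Base `gu.fril.ri.fo.bru:` (5 syllables):
  The final syllable (5, bru:) is extrametrical; the stress domain is syllables 1–4.
  Weights: 1 gu L, 2 fril H, 3 ri L, 4 fo L.
  Heavy syllables in the domain: 2. The leftmost is syllable 2 (fril).
  → primary stress on syllable 2.
Suffixed `gu.fril.ri.fo.bru:.mig` (6 syllables):
  The final syllable (6, mig) is extrametrical; the stress domain is syllables 1–5.
  Weights: 1 gu L, 2 fril H, 3 ri L, 4 fo L, 5 bru: L.
  Heavy syllables in the domain: 2. The leftmost is syllable 2 (fril).
  → primary stress on syllable 2.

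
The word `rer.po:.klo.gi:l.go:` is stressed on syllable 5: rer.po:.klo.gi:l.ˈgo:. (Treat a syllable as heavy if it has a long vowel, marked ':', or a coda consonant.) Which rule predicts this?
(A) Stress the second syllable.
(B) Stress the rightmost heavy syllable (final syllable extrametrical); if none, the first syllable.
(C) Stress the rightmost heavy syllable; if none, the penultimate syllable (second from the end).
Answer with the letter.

Rule A → syllable 2 (observed: 5).
Rule B → syllable 4 (observed: 5).
Rule C → syllable 5 ✓.

C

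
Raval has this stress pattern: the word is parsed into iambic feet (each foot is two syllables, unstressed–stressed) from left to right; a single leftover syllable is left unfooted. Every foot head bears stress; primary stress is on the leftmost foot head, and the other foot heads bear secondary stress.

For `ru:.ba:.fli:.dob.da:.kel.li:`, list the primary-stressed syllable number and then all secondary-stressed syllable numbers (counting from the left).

Parse left to right into iambic (σˈσ) feet: (ru:.ˈba:) (fli:.ˈdob) (da:.ˈkel) li:. Syllable 7 is left unfooted.
Foot heads (stressed positions): 2, 4, 6.
End Rule Leftmost: primary stress on the leftmost head = syllable 2.
Secondary stress on 4, 6: ru:.ˈba:.fli:.ˌdob.da:.ˌkel.li:.

primary 2, secondary 4, 6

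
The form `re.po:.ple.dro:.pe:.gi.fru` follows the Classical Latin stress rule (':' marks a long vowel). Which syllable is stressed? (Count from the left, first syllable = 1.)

Classical Latin: stress the penult if heavy (long vowel or closed), else the antepenult.
Weights: 5 pe: H, 6 gi L, 7 fru L.
The penult (syllable 6, gi) is light, so stress falls on the antepenult (syllable 5, pe:).
Stress on syllable 5: re.po:.ple.dro:.ˈpe:.gi.fru.

5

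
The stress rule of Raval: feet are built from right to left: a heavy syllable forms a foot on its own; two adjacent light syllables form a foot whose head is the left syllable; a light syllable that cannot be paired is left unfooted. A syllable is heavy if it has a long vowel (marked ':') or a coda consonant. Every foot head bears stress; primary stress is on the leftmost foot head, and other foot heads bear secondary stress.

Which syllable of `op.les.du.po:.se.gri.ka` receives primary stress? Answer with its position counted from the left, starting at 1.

1

Weights: 1 op H, 2 les H, 3 du L, 4 po: H, 5 se L, 6 gri L, 7 ka L.
Parse right to left (heavy = foot alone; LL = one foot; stranded L unfooted): (ˈop) (ˈles) du (ˈpo:) se (ˈgri.ka).
Foot heads: 1, 2, 4, 6.
Primary stress on the leftmost head = syllable 1.
Primary stress: syllable 1 → ˈop.les.du.po:.se.gri.ka.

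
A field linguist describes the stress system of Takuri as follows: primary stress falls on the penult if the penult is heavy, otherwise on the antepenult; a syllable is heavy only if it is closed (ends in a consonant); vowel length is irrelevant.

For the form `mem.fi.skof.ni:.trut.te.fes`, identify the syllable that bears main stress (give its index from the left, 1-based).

5

Weights: 5 trut H, 6 te L, 7 fes H.
The penult (syllable 6, te) is light, so stress falls on the antepenult (syllable 5, trut).
Primary stress: syllable 5 → mem.fi.skof.ni:.ˈtrut.te.fes.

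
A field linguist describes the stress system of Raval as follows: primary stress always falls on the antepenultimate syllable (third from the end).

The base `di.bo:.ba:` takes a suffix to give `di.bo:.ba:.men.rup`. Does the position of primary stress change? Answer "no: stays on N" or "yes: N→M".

yes: 1→3

Base `di.bo:.ba:` (3 syllables):
  The word has 3 syllables; the antepenultimate syllable (third from the end) is syllable 1 (di).
  → primary stress on syllable 1.
Suffixed `di.bo:.ba:.men.rup` (5 syllables):
  The word has 5 syllables; the antepenultimate syllable (third from the end) is syllable 3 (ba:).
  → primary stress on syllable 3.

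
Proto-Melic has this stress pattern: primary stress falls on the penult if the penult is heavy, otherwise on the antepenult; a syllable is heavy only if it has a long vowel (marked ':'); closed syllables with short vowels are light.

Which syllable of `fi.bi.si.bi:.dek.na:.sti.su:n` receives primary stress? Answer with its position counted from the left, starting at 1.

Weights: 6 na: H, 7 sti L, 8 su:n H.
The penult (syllable 7, sti) is light, so stress falls on the antepenult (syllable 6, na:).
Primary stress: syllable 6 → fi.bi.si.bi:.dek.ˈna:.sti.su:n.

6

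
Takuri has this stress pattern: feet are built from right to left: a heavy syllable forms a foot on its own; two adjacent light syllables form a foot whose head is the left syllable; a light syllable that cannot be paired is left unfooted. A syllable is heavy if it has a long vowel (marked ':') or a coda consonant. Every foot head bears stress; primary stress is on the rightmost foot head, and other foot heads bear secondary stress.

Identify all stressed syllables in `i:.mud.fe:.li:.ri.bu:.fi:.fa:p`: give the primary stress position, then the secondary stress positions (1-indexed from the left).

primary 8, secondary 1, 2, 3, 4, 6, 7

Weights: 1 i: H, 2 mud H, 3 fe: H, 4 li: H, 5 ri L, 6 bu: H, 7 fi: H, 8 fa:p H.
Parse right to left (heavy = foot alone; LL = one foot; stranded L unfooted): (ˈi:) (ˈmud) (ˈfe:) (ˈli:) ri (ˈbu:) (ˈfi:) (ˈfa:p).
Foot heads: 1, 2, 3, 4, 6, 7, 8.
Primary stress on the rightmost head = syllable 8.
Secondary stress on 1, 2, 3, 4, 6, 7: ˌi:.ˌmud.ˌfe:.ˌli:.ri.ˌbu:.ˌfi:.ˈfa:p.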